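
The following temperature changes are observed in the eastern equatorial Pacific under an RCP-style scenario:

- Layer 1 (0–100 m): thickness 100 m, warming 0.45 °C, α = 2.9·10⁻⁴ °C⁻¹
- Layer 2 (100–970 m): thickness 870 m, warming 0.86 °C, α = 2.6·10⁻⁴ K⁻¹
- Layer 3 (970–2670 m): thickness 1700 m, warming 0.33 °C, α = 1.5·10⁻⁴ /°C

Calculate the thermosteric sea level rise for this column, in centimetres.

Δh = 29 cm

100 × 2.9×10⁻⁴ × 0.45 = 0.01305 m
Layer 2: 0.86 × 870 × 2.6×10⁻⁴ = 0.194532 m
Layer 3: 1700 × 0.33 × 1.5×10⁻⁴ = 0.08415 m
Δh = 0.01305 + 0.194532 + 0.08415 = 0.291732 m ≈ 29 cm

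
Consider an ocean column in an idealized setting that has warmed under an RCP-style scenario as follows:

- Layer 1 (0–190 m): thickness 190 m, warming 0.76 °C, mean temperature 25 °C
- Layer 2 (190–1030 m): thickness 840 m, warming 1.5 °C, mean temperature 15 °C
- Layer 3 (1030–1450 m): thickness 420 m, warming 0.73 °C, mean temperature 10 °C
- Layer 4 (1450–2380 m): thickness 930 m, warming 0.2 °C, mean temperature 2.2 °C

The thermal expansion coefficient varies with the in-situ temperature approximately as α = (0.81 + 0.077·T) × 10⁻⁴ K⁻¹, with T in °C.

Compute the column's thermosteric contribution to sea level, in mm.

Layer 1: α = (0.81 + 0.077×25)×10⁻⁴ = 2.735×10⁻⁴ K⁻¹
Layer 2: α = (0.81 + 0.077×15)×10⁻⁴ = 1.965×10⁻⁴ K⁻¹
Layer 3: α = (0.81 + 0.077×10)×10⁻⁴ = 1.58×10⁻⁴ K⁻¹
Layer 4: α = (0.81 + 0.077×2.2)×10⁻⁴ = 0.9794×10⁻⁴ K⁻¹
Layer 1: 190 × 0.76 × 2.735×10⁻⁴ = 0.0394934 m
1.965×10⁻⁴ × 840 × 1.5 = 0.24759 m
1030–1450 m: 0.73 × 1.58×10⁻⁴ × 420 = 0.0484428 m
1450–2380 m: 0.2 × 930 × 0.9794×10⁻⁴ = 0.01821684 m
Δh = 0.0394934 + 0.24759 + 0.0484428 + 0.01821684 = 0.35374304 m ≈ 354 mm

about 354 mm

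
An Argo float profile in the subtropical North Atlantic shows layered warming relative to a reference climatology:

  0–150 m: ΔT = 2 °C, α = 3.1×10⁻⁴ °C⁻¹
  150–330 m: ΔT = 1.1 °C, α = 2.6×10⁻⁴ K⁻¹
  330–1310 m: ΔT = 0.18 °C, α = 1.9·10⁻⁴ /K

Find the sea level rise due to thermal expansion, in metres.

Layer 1: 2 × 150 × 3.1×10⁻⁴ = 0.09300 m
2.6×10⁻⁴ × 1.1 × 180 = 0.05148 m
980 × 1.9×10⁻⁴ × 0.18 = 0.033516 m
Δh = 0.09300 + 0.05148 + 0.033516 = 0.177996 m

Δh = 0.178 m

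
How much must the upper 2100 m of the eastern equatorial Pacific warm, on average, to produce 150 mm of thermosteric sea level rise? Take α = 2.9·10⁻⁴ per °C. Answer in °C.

ΔT = Δh/(αH) = 0.15 / (2.9×10⁻⁴ × 2100) ≈ 0.2463 °C

0.246 °C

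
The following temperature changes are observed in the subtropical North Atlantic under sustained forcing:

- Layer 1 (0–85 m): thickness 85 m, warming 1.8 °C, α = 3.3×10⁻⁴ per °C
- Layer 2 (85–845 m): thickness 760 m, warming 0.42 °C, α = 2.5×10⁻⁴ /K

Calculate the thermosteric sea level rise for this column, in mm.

about 130 mm

85 × 1.8 × 3.3×10⁻⁴ = 0.05049 m
Layer 2: 760 × 2.5×10⁻⁴ × 0.42 = 0.07980 m
Δh = 0.05049 + 0.07980 = 0.13029 m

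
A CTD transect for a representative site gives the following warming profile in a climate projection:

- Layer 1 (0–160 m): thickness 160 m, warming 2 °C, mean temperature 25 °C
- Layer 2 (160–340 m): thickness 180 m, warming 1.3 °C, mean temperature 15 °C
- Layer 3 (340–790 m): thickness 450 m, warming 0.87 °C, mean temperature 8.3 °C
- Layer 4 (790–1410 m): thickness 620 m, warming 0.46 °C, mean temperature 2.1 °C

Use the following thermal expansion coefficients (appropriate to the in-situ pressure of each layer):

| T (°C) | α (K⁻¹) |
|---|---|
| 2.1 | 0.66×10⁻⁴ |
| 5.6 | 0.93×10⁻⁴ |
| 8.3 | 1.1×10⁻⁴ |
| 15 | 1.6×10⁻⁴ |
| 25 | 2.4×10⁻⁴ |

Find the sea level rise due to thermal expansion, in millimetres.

about 180 mm

Layer 1 at 25 °C → α = 2.4×10⁻⁴ K⁻¹
Layer 2 at 15 °C → α = 1.6×10⁻⁴ K⁻¹
Layer 3 at 8.3 °C → α = 1.1×10⁻⁴ K⁻¹
Layer 4 at 2.1 °C → α = 0.66×10⁻⁴ K⁻¹
2 × 160 × 2.4×10⁻⁴ = 0.07680 m
Layer 2: 1.6×10⁻⁴ × 1.3 × 180 = 0.03744 m
Layer 3: 450 × 0.87 × 1.1×10⁻⁴ = 0.043065 m
790–1410 m: 620 × 0.66×10⁻⁴ × 0.46 = 0.0188232 m
Δh = 0.07680 + 0.03744 + 0.043065 + 0.0188232 = 0.1761282 m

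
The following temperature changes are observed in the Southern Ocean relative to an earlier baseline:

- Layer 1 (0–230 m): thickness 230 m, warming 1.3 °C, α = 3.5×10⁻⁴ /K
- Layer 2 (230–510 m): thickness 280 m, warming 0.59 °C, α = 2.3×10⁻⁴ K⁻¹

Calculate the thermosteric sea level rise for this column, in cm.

1.3 × 3.5×10⁻⁴ × 230 = 0.10465 m
Layer 2: 0.59 × 2.3×10⁻⁴ × 280 = 0.037996 m
Δh = 0.10465 + 0.037996 = 0.142646 m

Δh ≈ 14.3 cm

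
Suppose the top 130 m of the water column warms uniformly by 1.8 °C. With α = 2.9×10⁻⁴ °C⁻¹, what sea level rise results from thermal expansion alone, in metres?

Δh = αΔT·H = 2.9×10⁻⁴ × 1.8 × 130 = 0.06786 m

about 0.0679 m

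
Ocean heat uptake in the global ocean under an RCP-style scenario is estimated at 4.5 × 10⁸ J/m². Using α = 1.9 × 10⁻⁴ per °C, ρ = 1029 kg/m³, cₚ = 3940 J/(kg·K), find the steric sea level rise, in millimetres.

Δh ≈ 21 mm

Δh = αQ/(ρcₚ) = 1.9×10⁻⁴ × 4.5×10⁸ / (1029 × 3940) ≈ 0.021089 m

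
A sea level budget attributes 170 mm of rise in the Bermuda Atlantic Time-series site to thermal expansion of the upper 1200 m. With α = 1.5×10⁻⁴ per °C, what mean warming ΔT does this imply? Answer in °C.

ΔT = Δh/(αH) = 0.17 / (1.5×10⁻⁴ × 1200) ≈ 0.9444 °C

about 0.94 °C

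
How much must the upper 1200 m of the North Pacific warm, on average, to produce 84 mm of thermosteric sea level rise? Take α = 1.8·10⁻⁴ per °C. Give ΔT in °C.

ΔT = Δh/(αH) = 0.084 / (1.8×10⁻⁴ × 1200) ≈ 0.3889 °C

0.389 °C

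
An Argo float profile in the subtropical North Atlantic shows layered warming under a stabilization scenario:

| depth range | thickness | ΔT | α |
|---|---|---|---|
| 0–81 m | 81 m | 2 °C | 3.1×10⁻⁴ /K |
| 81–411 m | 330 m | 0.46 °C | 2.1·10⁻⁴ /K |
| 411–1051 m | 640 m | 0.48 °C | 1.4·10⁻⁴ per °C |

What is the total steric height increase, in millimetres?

Δh ≈ 125 mm

0–81 m: 2 × 3.1×10⁻⁴ × 81 = 0.05022 m
330 × 2.1×10⁻⁴ × 0.46 = 0.031878 m
411–1051 m: 640 × 1.4×10⁻⁴ × 0.48 = 0.043008 m
Δh = 0.05022 + 0.031878 + 0.043008 = 0.125106 m ≈ 125 mm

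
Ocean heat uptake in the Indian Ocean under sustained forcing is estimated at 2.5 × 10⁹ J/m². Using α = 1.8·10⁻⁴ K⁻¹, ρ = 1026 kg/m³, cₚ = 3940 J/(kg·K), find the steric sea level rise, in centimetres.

Δh = αQ/(ρcₚ) = 1.8×10⁻⁴ × 2.5×10⁹ / (1026 × 3940) ≈ 0.11132 m

Δh ≈ 11.1 cm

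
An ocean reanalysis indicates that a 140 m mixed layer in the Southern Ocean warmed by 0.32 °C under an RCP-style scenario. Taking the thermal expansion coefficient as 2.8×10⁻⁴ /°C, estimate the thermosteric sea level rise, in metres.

Δh ≈ 0.013 m

Δh = αΔT·H = 2.8×10⁻⁴ × 0.32 × 140 = 0.012544 m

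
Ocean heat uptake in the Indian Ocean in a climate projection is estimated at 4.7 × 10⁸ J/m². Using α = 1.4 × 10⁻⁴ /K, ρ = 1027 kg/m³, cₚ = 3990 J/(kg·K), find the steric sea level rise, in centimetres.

1.6 cm of thermosteric rise

Δh = αQ/(ρcₚ) = 1.4×10⁻⁴ × 4.7×10⁸ / (1027 × 3990) ≈ 0.016058 m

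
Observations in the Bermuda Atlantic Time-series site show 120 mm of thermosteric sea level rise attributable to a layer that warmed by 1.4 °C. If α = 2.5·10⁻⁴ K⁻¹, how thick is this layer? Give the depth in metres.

about 340 m

H = Δh/(αΔT) = 0.12 / (2.5×10⁻⁴ × 1.4) ≈ 342.9 m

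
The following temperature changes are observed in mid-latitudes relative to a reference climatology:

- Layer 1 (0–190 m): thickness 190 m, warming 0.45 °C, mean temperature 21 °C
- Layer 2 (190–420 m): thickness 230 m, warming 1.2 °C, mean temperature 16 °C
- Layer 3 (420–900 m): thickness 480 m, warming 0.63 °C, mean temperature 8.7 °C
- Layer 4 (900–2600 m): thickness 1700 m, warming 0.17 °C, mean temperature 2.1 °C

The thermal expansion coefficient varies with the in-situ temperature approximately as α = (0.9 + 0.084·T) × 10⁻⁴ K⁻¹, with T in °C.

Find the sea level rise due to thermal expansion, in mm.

Δh ≈ 165 mm

Layer 1: α = (0.9 + 0.084×21)×10⁻⁴ = 2.664×10⁻⁴ K⁻¹
Layer 2: α = (0.9 + 0.084×16)×10⁻⁴ = 2.244×10⁻⁴ K⁻¹
Layer 3: α = (0.9 + 0.084×8.7)×10⁻⁴ = 1.6308×10⁻⁴ K⁻¹
Layer 4: α = (0.9 + 0.084×2.1)×10⁻⁴ = 1.0764×10⁻⁴ K⁻¹
Layer 1: 190 × 2.664×10⁻⁴ × 0.45 = 0.0227772 m
190–420 m: 1.2 × 2.244×10⁻⁴ × 230 = 0.0619344 m
0.63 × 480 × 1.6308×10⁻⁴ = 0.049315392 m
0.17 × 1700 × 1.0764×10⁻⁴ = 0.03110796 m
Δh = 0.0227772 + 0.0619344 + 0.049315392 + 0.03110796 = 0.165134952 m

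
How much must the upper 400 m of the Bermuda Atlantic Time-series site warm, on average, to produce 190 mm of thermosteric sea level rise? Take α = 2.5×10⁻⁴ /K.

about 1.9 K

ΔT = Δh/(αH) = 0.19 / (2.5×10⁻⁴ × 400) = 1.900 K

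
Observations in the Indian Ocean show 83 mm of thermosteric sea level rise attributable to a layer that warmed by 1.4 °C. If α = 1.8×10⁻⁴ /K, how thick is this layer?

about 329 m

H = Δh/(αΔT) = 0.083 / (1.8×10⁻⁴ × 1.4) ≈ 329.4 m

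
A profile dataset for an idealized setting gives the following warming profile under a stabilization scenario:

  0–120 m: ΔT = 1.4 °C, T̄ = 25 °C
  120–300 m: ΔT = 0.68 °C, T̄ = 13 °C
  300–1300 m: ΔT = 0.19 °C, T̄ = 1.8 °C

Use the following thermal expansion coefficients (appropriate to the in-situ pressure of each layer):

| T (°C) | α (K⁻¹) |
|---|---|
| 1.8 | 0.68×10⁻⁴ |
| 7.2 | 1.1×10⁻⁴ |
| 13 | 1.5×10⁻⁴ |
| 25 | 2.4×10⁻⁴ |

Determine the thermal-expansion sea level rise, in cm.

Layer 1 at 25 °C → α = 2.4×10⁻⁴ K⁻¹
Layer 2 at 13 °C → α = 1.5×10⁻⁴ K⁻¹
Layer 3 at 1.8 °C → α = 0.68×10⁻⁴ K⁻¹
Layer 1: 120 × 2.4×10⁻⁴ × 1.4 = 0.04032 m
Layer 2: 180 × 1.5×10⁻⁴ × 0.68 = 0.01836 m
300–1300 m: 1000 × 0.19 × 0.68×10⁻⁴ = 0.01292 m
Δh = 0.04032 + 0.01836 + 0.01292 = 0.07160 m

Δh = 7.16 cm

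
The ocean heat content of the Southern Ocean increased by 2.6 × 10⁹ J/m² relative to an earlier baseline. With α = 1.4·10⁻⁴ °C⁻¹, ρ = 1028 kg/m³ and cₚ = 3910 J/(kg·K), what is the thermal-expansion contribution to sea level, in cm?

Δh = αQ/(ρcₚ) = 1.4×10⁻⁴ × 2.6×10⁹ / (1028 × 3910) ≈ 0.090559 m

Δh ≈ 9.06 cm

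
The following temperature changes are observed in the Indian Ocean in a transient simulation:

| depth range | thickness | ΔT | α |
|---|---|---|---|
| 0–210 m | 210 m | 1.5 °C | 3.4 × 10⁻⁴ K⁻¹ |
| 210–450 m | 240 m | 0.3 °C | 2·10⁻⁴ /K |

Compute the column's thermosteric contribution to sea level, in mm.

122 mm of thermosteric rise

210 × 1.5 × 3.4×10⁻⁴ = 0.10710 m
210–450 m: 2×10⁻⁴ × 0.3 × 240 = 0.01440 m
Δh = 0.10710 + 0.01440 = 0.12150 m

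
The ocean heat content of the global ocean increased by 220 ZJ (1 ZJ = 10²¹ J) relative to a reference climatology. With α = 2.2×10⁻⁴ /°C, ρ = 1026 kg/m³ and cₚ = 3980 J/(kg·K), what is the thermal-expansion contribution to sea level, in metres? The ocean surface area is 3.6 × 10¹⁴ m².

about 0.0329 m

Per unit area: Q = 220×10²¹ / (3.6×10¹⁴) ≈ 6.111×10⁸ J/m²
Δh = αQ/(ρcₚ) = 2.2×10⁻⁴ × 6.111×10⁸ / (1026 × 3980) ≈ 0.032923 m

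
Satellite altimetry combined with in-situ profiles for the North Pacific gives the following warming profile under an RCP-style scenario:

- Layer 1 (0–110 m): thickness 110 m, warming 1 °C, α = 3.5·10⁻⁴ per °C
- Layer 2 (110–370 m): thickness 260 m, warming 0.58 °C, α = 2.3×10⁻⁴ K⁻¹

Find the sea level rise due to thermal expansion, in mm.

about 73.2 mm

0–110 m: 3.5×10⁻⁴ × 1 × 110 = 0.03850 m
110–370 m: 2.3×10⁻⁴ × 260 × 0.58 = 0.034684 m
Δh = 0.03850 + 0.034684 = 0.073184 m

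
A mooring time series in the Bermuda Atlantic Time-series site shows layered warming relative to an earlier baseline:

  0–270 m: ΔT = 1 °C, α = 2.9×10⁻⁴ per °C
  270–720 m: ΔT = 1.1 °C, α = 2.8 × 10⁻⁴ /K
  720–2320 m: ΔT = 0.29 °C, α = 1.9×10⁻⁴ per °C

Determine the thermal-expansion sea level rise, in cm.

Layer 1: 2.9×10⁻⁴ × 1 × 270 = 0.07830 m
Layer 2: 450 × 1.1 × 2.8×10⁻⁴ = 0.13860 m
720–2320 m: 1600 × 0.29 × 1.9×10⁻⁴ = 0.08816 m
Δh = 0.07830 + 0.13860 + 0.08816 = 0.30506 m ≈ 30.5 cm

30.5 cm of thermosteric rise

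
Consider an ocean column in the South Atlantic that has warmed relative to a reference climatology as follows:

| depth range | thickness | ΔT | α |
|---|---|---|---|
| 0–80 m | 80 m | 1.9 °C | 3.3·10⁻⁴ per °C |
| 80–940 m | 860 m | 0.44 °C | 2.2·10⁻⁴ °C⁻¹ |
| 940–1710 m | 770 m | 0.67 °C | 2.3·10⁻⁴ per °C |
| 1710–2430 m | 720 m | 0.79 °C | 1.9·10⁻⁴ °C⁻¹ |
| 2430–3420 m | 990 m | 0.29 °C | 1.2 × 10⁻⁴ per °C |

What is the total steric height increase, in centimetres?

Layer 1: 80 × 1.9 × 3.3×10⁻⁴ = 0.05016 m
80–940 m: 2.2×10⁻⁴ × 0.44 × 860 = 0.083248 m
770 × 2.3×10⁻⁴ × 0.67 = 0.118657 m
1.9×10⁻⁴ × 720 × 0.79 = 0.108072 m
1.2×10⁻⁴ × 990 × 0.29 = 0.034452 m
Δh = 0.05016 + 0.083248 + 0.118657 + 0.108072 + 0.034452 = 0.394589 m ≈ 39.5 cm

39.5 cm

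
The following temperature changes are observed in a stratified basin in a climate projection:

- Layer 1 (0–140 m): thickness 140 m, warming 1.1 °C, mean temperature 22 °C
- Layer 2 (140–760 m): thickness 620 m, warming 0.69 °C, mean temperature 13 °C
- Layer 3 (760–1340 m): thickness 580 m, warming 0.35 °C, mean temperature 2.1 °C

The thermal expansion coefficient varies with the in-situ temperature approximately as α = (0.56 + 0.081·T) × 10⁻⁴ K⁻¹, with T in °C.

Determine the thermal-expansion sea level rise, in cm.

Layer 1: α = (0.56 + 0.081×22)×10⁻⁴ = 2.342×10⁻⁴ K⁻¹
Layer 2: α = (0.56 + 0.081×13)×10⁻⁴ = 1.613×10⁻⁴ K⁻¹
Layer 3: α = (0.56 + 0.081×2.1)×10⁻⁴ = 0.7301×10⁻⁴ K⁻¹
Layer 1: 2.342×10⁻⁴ × 140 × 1.1 = 0.0360668 m
140–760 m: 620 × 1.613×10⁻⁴ × 0.69 = 0.06900414 m
Layer 3: 0.35 × 0.7301×10⁻⁴ × 580 = 0.01482103 m
Δh = 0.0360668 + 0.06900414 + 0.01482103 = 0.11989197 m

12.0 cm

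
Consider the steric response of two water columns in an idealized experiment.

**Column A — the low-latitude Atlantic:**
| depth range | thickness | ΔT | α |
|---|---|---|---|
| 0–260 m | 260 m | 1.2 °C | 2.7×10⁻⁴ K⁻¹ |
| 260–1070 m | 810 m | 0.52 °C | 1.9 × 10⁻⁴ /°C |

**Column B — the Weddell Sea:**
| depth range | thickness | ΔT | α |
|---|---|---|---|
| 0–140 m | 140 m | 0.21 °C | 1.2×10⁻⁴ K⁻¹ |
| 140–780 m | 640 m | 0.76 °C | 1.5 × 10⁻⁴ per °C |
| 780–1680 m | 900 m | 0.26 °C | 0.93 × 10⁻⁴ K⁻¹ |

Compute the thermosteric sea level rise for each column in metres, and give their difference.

Δh_A ≈ 0.16 m, Δh_B ≈ 0.098 m; difference ≈ 0.066 m

A 260 × 2.7×10⁻⁴ × 1.2 = 0.08424 m
A 0.52 × 1.9×10⁻⁴ × 810 = 0.080028 m
A total: 0.164268 m
B 0–140 m: 0.21 × 1.2×10⁻⁴ × 140 = 0.003528 m
B Layer 2: 640 × 0.76 × 1.5×10⁻⁴ = 0.07296 m
B 780–1680 m: 0.26 × 900 × 0.93×10⁻⁴ = 0.021762 m
B total: 0.09825 m
Difference: 0.164268 − 0.09825 = 0.066018 m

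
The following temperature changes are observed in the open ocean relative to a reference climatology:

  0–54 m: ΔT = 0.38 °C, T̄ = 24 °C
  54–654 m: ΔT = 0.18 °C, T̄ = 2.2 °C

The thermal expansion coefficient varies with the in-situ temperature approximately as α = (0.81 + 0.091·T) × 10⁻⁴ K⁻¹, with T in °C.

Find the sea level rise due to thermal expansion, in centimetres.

1.71 cm of thermosteric rise

Layer 1: α = (0.81 + 0.091×24)×10⁻⁴ = 2.994×10⁻⁴ K⁻¹
Layer 2: α = (0.81 + 0.091×2.2)×10⁻⁴ = 1.0102×10⁻⁴ K⁻¹
54 × 2.994×10⁻⁴ × 0.38 = 0.006143688 m
0.18 × 600 × 1.0102×10⁻⁴ = 0.01091016 m
Δh = 0.006143688 + 0.01091016 = 0.017053848 m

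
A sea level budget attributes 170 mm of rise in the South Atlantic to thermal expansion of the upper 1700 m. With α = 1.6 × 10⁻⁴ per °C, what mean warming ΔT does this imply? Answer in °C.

ΔT = Δh/(αH) = 0.17 / (1.6×10⁻⁴ × 1700) = 0.6250 °C

ΔT ≈ 0.63 °C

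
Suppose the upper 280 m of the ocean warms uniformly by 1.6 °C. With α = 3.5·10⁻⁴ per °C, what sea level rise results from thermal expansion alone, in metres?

0.157 m

Δh = αΔT·H = 3.5×10⁻⁴ × 1.6 × 280 = 0.15680 m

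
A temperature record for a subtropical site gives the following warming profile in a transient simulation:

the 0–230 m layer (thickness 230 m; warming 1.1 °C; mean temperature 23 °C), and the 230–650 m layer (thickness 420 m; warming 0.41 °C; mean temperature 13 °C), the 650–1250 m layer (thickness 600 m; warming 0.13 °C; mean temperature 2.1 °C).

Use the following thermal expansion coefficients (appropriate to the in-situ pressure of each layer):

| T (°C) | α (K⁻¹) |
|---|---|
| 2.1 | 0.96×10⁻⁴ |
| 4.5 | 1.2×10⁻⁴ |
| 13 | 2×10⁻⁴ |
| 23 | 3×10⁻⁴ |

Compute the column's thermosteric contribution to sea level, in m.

Δh ≈ 0.118 m

Layer 1 at 23 °C → α = 3×10⁻⁴ K⁻¹
Layer 2 at 13 °C → α = 2×10⁻⁴ K⁻¹
Layer 3 at 2.1 °C → α = 0.96×10⁻⁴ K⁻¹
Layer 1: 230 × 1.1 × 3×10⁻⁴ = 0.07590 m
230–650 m: 0.41 × 420 × 2×10⁻⁴ = 0.03444 m
650–1250 m: 0.13 × 600 × 0.96×10⁻⁴ = 0.007488 m
Δh = 0.07590 + 0.03444 + 0.007488 = 0.117828 m ≈ 0.118 m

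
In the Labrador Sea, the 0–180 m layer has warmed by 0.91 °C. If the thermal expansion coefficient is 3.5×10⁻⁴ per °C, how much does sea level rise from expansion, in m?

Δh = αΔT·H = 3.5×10⁻⁴ × 0.91 × 180 = 0.05733 m

0.0573 m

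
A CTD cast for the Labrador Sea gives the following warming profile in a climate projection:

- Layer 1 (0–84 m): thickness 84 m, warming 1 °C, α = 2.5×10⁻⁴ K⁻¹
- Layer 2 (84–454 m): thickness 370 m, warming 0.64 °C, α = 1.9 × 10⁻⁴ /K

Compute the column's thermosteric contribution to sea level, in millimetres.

Δh ≈ 66 mm

Layer 1: 1 × 2.5×10⁻⁴ × 84 = 0.02100 m
Layer 2: 1.9×10⁻⁴ × 0.64 × 370 = 0.044992 m
Δh = 0.02100 + 0.044992 = 0.065992 m ≈ 66 mm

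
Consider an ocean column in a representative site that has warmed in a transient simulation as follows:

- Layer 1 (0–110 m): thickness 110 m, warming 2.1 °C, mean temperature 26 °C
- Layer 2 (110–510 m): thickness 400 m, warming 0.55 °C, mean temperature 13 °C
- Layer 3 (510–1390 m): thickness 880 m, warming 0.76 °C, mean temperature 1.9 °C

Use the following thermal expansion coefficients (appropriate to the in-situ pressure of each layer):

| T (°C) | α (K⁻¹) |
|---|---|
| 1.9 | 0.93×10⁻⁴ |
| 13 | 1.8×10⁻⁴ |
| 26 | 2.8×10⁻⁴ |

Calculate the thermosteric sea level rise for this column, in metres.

about 0.166 m

Layer 1 at 26 °C → α = 2.8×10⁻⁴ K⁻¹
Layer 2 at 13 °C → α = 1.8×10⁻⁴ K⁻¹
Layer 3 at 1.9 °C → α = 0.93×10⁻⁴ K⁻¹
0–110 m: 2.8×10⁻⁴ × 2.1 × 110 = 0.06468 m
110–510 m: 400 × 1.8×10⁻⁴ × 0.55 = 0.03960 m
880 × 0.76 × 0.93×10⁻⁴ = 0.0621984 m
Δh = 0.06468 + 0.03960 + 0.0621984 = 0.1664784 m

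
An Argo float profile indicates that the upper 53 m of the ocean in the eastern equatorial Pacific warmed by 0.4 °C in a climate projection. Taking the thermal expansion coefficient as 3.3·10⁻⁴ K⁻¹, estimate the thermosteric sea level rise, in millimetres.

Δh = αΔT·H = 3.3×10⁻⁴ × 0.4 × 53 = 0.006996 m

7.0 mm of thermosteric rise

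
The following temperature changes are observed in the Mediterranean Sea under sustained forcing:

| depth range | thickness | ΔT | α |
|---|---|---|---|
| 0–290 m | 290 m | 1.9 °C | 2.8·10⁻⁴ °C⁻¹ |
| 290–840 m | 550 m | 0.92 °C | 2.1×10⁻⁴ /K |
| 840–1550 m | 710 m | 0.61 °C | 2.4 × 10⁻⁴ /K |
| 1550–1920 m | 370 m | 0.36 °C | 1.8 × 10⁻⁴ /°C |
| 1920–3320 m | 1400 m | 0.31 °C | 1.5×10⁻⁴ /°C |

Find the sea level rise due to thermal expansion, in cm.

45 cm

Layer 1: 2.8×10⁻⁴ × 290 × 1.9 = 0.15428 m
Layer 2: 550 × 0.92 × 2.1×10⁻⁴ = 0.10626 m
840–1550 m: 710 × 0.61 × 2.4×10⁻⁴ = 0.103944 m
370 × 0.36 × 1.8×10⁻⁴ = 0.023976 m
Layer 5: 0.31 × 1.5×10⁻⁴ × 1400 = 0.06510 m
Δh = 0.15428 + 0.10626 + 0.103944 + 0.023976 + 0.06510 = 0.45356 m ≈ 45 cm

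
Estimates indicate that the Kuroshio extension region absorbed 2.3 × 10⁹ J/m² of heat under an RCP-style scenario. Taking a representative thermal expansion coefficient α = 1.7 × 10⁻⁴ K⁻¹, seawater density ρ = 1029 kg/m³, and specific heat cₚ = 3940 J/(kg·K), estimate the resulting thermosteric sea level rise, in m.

Δh = αQ/(ρcₚ) = 1.7×10⁻⁴ × 2.3×10⁹ / (1029 × 3940) ≈ 0.096442 m

0.0964 m of thermosteric rise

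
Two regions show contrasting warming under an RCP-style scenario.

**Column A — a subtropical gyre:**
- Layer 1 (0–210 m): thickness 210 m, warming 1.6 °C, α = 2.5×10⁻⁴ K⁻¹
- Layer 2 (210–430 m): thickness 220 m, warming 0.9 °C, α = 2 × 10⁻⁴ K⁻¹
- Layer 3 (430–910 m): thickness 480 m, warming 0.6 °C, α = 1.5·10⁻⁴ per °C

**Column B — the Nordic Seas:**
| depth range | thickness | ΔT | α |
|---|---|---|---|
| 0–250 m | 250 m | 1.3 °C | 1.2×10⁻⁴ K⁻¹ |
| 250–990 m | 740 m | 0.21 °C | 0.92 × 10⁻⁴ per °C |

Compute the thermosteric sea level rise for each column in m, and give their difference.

A: 0.17 m; B: 0.053 m; difference 0.11 m

A Layer 1: 1.6 × 210 × 2.5×10⁻⁴ = 0.08400 m
A 210–430 m: 220 × 2×10⁻⁴ × 0.9 = 0.03960 m
A 430–910 m: 480 × 0.6 × 1.5×10⁻⁴ = 0.04320 m
A total: 0.16680 m
B 1.3 × 1.2×10⁻⁴ × 250 = 0.03900 m
B 0.21 × 0.92×10⁻⁴ × 740 = 0.0142968 m
B total: 0.0532968 m
Difference: 0.16680 − 0.0532968 = 0.1135032 m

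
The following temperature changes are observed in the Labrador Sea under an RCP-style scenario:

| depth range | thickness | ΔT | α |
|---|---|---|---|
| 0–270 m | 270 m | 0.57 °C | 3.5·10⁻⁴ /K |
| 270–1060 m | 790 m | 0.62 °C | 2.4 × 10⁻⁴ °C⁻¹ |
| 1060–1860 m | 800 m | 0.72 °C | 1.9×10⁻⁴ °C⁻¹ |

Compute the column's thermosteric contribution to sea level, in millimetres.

Δh = 280 mm

0–270 m: 270 × 3.5×10⁻⁴ × 0.57 = 0.053865 m
Layer 2: 790 × 0.62 × 2.4×10⁻⁴ = 0.117552 m
Layer 3: 0.72 × 1.9×10⁻⁴ × 800 = 0.10944 m
Δh = 0.053865 + 0.117552 + 0.10944 = 0.280857 m ≈ 280 mm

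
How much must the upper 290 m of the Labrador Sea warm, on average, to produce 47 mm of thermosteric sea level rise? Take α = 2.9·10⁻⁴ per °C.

ΔT = Δh/(αH) = 0.047 / (2.9×10⁻⁴ × 290) ≈ 0.5589 K

0.56 K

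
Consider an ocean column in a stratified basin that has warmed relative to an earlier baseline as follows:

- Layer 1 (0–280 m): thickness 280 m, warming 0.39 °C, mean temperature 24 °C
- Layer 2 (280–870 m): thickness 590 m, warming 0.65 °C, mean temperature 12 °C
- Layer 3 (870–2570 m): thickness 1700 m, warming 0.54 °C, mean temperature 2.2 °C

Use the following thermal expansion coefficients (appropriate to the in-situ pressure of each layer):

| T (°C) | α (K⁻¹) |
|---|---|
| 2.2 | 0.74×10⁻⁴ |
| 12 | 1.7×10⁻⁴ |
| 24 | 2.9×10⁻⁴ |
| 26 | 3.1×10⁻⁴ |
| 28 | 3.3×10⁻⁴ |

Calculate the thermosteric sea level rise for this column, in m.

0.165 m of thermosteric rise

Layer 1 at 24 °C → α = 2.9×10⁻⁴ K⁻¹
Layer 2 at 12 °C → α = 1.7×10⁻⁴ K⁻¹
Layer 3 at 2.2 °C → α = 0.74×10⁻⁴ K⁻¹
Layer 1: 0.39 × 2.9×10⁻⁴ × 280 = 0.031668 m
1.7×10⁻⁴ × 590 × 0.65 = 0.065195 m
870–2570 m: 1700 × 0.54 × 0.74×10⁻⁴ = 0.067932 m
Δh = 0.031668 + 0.065195 + 0.067932 = 0.164795 m ≈ 0.165 m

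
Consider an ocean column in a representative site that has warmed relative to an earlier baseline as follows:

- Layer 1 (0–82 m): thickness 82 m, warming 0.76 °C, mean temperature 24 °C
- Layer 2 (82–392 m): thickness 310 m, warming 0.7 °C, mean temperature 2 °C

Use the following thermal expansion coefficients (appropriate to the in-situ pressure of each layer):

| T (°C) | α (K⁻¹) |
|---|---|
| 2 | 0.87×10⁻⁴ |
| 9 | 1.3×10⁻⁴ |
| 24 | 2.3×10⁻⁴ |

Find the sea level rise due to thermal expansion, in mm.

Layer 1 at 24 °C → α = 2.3×10⁻⁴ K⁻¹
Layer 2 at 2 °C → α = 0.87×10⁻⁴ K⁻¹
Layer 1: 2.3×10⁻⁴ × 0.76 × 82 = 0.0143336 m
82–392 m: 0.7 × 310 × 0.87×10⁻⁴ = 0.018879 m
Δh = 0.0143336 + 0.018879 = 0.0332126 m

33 mm of thermosteric rise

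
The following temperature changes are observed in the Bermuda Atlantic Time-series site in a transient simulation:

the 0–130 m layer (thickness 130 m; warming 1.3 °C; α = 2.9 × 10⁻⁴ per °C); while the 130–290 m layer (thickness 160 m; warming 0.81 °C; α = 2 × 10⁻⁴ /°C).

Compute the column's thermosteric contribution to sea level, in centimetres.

about 7.49 cm

Layer 1: 130 × 1.3 × 2.9×10⁻⁴ = 0.04901 m
160 × 0.81 × 2×10⁻⁴ = 0.02592 m
Δh = 0.04901 + 0.02592 = 0.07493 m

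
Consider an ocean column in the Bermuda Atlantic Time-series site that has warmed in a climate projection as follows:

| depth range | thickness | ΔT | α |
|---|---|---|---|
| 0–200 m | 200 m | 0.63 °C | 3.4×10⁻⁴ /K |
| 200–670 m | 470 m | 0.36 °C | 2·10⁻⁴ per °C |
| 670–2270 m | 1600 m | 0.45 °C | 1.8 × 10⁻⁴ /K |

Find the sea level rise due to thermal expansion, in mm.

Layer 1: 200 × 3.4×10⁻⁴ × 0.63 = 0.04284 m
Layer 2: 470 × 2×10⁻⁴ × 0.36 = 0.03384 m
0.45 × 1600 × 1.8×10⁻⁴ = 0.12960 m
Δh = 0.04284 + 0.03384 + 0.12960 = 0.20628 m

206 mm of thermosteric rise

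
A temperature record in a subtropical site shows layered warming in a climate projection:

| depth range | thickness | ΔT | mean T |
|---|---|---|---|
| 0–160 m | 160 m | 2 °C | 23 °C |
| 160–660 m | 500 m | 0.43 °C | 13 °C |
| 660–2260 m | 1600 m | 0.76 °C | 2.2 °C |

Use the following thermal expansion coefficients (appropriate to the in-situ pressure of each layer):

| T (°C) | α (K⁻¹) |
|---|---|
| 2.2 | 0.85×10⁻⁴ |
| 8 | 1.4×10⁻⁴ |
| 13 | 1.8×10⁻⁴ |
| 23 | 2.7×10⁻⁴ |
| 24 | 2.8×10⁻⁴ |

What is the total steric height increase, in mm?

228 mm of thermosteric rise

Layer 1 at 23 °C → α = 2.7×10⁻⁴ K⁻¹
Layer 2 at 13 °C → α = 1.8×10⁻⁴ K⁻¹
Layer 3 at 2.2 °C → α = 0.85×10⁻⁴ K⁻¹
0–160 m: 2 × 2.7×10⁻⁴ × 160 = 0.08640 m
160–660 m: 0.43 × 500 × 1.8×10⁻⁴ = 0.03870 m
Layer 3: 0.85×10⁻⁴ × 0.76 × 1600 = 0.10336 m
Δh = 0.08640 + 0.03870 + 0.10336 = 0.22846 m ≈ 228 mm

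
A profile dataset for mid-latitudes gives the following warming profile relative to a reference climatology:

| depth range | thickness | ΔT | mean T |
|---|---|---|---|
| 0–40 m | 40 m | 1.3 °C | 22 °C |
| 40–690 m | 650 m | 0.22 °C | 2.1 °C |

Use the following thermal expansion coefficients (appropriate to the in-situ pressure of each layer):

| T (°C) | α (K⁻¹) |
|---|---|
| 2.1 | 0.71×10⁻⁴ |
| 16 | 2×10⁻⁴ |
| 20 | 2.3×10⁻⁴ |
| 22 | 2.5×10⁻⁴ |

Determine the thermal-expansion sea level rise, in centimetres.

Δh ≈ 2.32 cm

Layer 1 at 22 °C → α = 2.5×10⁻⁴ K⁻¹
Layer 2 at 2.1 °C → α = 0.71×10⁻⁴ K⁻¹
0–40 m: 40 × 1.3 × 2.5×10⁻⁴ = 0.01300 m
0.22 × 650 × 0.71×10⁻⁴ = 0.010153 m
Δh = 0.01300 + 0.010153 = 0.023153 m ≈ 2.32 cm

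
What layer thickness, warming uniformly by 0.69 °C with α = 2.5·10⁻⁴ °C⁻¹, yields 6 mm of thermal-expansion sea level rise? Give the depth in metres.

about 35 m

H = Δh/(αΔT) = 0.006 / (2.5×10⁻⁴ × 0.69) ≈ 34.78 m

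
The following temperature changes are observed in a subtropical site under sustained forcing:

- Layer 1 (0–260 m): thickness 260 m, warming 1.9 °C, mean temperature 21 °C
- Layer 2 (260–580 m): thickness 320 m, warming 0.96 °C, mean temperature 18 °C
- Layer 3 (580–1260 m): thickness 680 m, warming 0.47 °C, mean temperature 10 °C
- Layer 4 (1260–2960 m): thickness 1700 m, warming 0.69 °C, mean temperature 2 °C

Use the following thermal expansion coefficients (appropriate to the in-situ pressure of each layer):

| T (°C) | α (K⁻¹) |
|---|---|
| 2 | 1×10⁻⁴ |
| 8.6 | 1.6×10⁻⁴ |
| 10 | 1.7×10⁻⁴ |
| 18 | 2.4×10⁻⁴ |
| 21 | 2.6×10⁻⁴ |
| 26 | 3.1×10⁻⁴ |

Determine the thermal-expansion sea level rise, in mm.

Δh = 374 mm

Layer 1 at 21 °C → α = 2.6×10⁻⁴ K⁻¹
Layer 2 at 18 °C → α = 2.4×10⁻⁴ K⁻¹
Layer 3 at 10 °C → α = 1.7×10⁻⁴ K⁻¹
Layer 4 at 2 °C → α = 1×10⁻⁴ K⁻¹
Layer 1: 2.6×10⁻⁴ × 1.9 × 260 = 0.12844 m
320 × 0.96 × 2.4×10⁻⁴ = 0.073728 m
Layer 3: 0.47 × 680 × 1.7×10⁻⁴ = 0.054332 m
1×10⁻⁴ × 0.69 × 1700 = 0.11730 m
Δh = 0.12844 + 0.073728 + 0.054332 + 0.11730 = 0.37380 m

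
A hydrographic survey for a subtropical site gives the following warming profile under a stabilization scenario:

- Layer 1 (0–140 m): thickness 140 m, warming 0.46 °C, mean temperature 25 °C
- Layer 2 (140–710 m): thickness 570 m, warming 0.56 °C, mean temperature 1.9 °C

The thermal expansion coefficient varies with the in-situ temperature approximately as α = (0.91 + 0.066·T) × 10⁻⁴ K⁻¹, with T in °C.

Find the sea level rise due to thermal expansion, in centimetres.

Layer 1: α = (0.91 + 0.066×25)×10⁻⁴ = 2.56×10⁻⁴ K⁻¹
Layer 2: α = (0.91 + 0.066×1.9)×10⁻⁴ = 1.0354×10⁻⁴ K⁻¹
Layer 1: 140 × 0.46 × 2.56×10⁻⁴ = 0.0164864 m
140–710 m: 570 × 1.0354×10⁻⁴ × 0.56 = 0.033049968 m
Δh = 0.0164864 + 0.033049968 = 0.049536368 m ≈ 4.95 cm

Δh = 4.95 cm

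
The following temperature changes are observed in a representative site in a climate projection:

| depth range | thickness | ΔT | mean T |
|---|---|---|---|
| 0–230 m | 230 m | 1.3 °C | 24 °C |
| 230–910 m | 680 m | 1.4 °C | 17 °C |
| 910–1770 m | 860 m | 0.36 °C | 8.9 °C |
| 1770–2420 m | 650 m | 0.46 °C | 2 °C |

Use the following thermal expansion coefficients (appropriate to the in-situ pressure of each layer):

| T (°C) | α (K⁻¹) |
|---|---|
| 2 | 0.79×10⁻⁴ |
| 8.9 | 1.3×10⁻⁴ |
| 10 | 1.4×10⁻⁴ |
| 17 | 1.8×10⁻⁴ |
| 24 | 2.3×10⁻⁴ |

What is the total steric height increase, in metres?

Layer 1 at 24 °C → α = 2.3×10⁻⁴ K⁻¹
Layer 2 at 17 °C → α = 1.8×10⁻⁴ K⁻¹
Layer 3 at 8.9 °C → α = 1.3×10⁻⁴ K⁻¹
Layer 4 at 2 °C → α = 0.79×10⁻⁴ K⁻¹
2.3×10⁻⁴ × 1.3 × 230 = 0.06877 m
Layer 2: 680 × 1.4 × 1.8×10⁻⁴ = 0.17136 m
910–1770 m: 1.3×10⁻⁴ × 0.36 × 860 = 0.040248 m
0.46 × 650 × 0.79×10⁻⁴ = 0.023621 m
Δh = 0.06877 + 0.17136 + 0.040248 + 0.023621 = 0.303999 m

0.304 m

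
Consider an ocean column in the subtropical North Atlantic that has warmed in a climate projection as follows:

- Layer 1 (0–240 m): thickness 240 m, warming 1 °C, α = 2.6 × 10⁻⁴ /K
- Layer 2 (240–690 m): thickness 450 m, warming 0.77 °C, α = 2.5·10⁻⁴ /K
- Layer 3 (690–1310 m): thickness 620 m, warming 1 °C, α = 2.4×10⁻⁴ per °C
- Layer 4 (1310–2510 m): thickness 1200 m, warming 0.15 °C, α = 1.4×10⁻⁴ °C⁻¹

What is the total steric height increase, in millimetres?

Layer 1: 2.6×10⁻⁴ × 1 × 240 = 0.06240 m
240–690 m: 450 × 2.5×10⁻⁴ × 0.77 = 0.086625 m
Layer 3: 1 × 2.4×10⁻⁴ × 620 = 0.14880 m
1310–2510 m: 0.15 × 1.4×10⁻⁴ × 1200 = 0.02520 m
Δh = 0.06240 + 0.086625 + 0.14880 + 0.02520 = 0.323025 m

323 mm of thermosteric rise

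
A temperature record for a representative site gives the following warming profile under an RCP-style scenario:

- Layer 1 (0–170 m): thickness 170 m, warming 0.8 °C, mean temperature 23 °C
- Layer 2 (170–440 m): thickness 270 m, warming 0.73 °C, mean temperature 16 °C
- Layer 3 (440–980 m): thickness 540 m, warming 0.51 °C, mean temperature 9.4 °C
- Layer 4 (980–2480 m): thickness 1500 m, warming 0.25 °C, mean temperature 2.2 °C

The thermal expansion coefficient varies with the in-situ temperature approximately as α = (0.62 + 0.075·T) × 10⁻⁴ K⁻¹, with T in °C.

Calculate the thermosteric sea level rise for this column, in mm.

Δh ≈ 134 mm

Layer 1: α = (0.62 + 0.075×23)×10⁻⁴ = 2.345×10⁻⁴ K⁻¹
Layer 2: α = (0.62 + 0.075×16)×10⁻⁴ = 1.82×10⁻⁴ K⁻¹
Layer 3: α = (0.62 + 0.075×9.4)×10⁻⁴ = 1.325×10⁻⁴ K⁻¹
Layer 4: α = (0.62 + 0.075×2.2)×10⁻⁴ = 0.785×10⁻⁴ K⁻¹
Layer 1: 2.345×10⁻⁴ × 170 × 0.8 = 0.031892 m
170–440 m: 1.82×10⁻⁴ × 270 × 0.73 = 0.0358722 m
1.325×10⁻⁴ × 0.51 × 540 = 0.0364905 m
Layer 4: 0.785×10⁻⁴ × 0.25 × 1500 = 0.0294375 m
Δh = 0.031892 + 0.0358722 + 0.0364905 + 0.0294375 = 0.1336922 m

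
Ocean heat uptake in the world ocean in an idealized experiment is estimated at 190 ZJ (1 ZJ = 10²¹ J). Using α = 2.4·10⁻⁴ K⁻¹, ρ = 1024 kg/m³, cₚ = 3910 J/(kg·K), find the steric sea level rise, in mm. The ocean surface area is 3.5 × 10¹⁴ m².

Per unit area: Q = 190×10²¹ / (3.5×10¹⁴) ≈ 5.429×10⁸ J/m²
Δh = αQ/(ρcₚ) = 2.4×10⁻⁴ × 5.429×10⁸ / (1024 × 3910) ≈ 0.032543 m

about 32.5 mm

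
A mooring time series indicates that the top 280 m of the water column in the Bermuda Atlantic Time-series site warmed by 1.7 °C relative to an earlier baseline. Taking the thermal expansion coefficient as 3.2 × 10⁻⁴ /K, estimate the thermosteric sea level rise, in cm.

15.2 cm

Δh = αΔT·H = 3.2×10⁻⁴ × 1.7 × 280 = 0.15232 m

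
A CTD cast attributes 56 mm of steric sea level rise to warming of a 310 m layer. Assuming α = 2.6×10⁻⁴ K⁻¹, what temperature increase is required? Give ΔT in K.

about 0.695 K

ΔT = Δh/(αH) = 0.056 / (2.6×10⁻⁴ × 310) ≈ 0.6948 K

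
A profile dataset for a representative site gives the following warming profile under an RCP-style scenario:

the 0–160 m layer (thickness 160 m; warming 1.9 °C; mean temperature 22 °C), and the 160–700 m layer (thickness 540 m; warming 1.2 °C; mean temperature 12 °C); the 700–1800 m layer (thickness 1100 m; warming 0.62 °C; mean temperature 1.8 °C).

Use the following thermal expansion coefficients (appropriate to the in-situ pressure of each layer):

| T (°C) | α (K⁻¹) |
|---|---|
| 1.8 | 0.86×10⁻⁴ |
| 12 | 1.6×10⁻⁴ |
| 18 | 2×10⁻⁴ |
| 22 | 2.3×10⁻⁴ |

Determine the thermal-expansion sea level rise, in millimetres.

232 mm

Layer 1 at 22 °C → α = 2.3×10⁻⁴ K⁻¹
Layer 2 at 12 °C → α = 1.6×10⁻⁴ K⁻¹
Layer 3 at 1.8 °C → α = 0.86×10⁻⁴ K⁻¹
Layer 1: 160 × 2.3×10⁻⁴ × 1.9 = 0.06992 m
540 × 1.6×10⁻⁴ × 1.2 = 0.10368 m
700–1800 m: 1100 × 0.86×10⁻⁴ × 0.62 = 0.058652 m
Δh = 0.06992 + 0.10368 + 0.058652 = 0.232252 m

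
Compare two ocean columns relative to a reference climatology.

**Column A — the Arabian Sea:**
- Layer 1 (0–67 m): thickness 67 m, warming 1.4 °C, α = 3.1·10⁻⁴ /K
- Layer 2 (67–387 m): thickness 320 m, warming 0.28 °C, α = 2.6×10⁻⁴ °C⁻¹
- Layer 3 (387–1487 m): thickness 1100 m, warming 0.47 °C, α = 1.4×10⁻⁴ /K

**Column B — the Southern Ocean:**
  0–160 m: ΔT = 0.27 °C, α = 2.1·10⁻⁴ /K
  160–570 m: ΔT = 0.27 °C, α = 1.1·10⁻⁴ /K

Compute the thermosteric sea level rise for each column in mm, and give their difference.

Δh_A ≈ 125 mm, Δh_B ≈ 21.2 mm; difference ≈ 104 mm

A 0–67 m: 3.1×10⁻⁴ × 1.4 × 67 = 0.029078 m
A Layer 2: 320 × 0.28 × 2.6×10⁻⁴ = 0.023296 m
A Layer 3: 1100 × 0.47 × 1.4×10⁻⁴ = 0.07238 m
A total: 0.124754 m
B Layer 1: 2.1×10⁻⁴ × 160 × 0.27 = 0.009072 m
B 1.1×10⁻⁴ × 410 × 0.27 = 0.012177 m
B total: 0.021249 m
Difference: 0.124754 − 0.021249 = 0.103505 m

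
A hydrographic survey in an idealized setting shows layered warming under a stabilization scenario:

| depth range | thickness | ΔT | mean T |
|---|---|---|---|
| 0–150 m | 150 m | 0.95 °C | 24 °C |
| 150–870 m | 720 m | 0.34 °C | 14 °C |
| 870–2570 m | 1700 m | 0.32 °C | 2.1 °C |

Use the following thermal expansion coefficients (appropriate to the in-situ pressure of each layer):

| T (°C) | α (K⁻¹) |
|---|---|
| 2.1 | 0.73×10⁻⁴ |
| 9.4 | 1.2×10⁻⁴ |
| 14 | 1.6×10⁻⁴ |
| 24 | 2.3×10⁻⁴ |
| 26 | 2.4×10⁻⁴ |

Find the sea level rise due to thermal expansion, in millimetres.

Layer 1 at 24 °C → α = 2.3×10⁻⁴ K⁻¹
Layer 2 at 14 °C → α = 1.6×10⁻⁴ K⁻¹
Layer 3 at 2.1 °C → α = 0.73×10⁻⁴ K⁻¹
0–150 m: 150 × 0.95 × 2.3×10⁻⁴ = 0.032775 m
150–870 m: 0.34 × 1.6×10⁻⁴ × 720 = 0.039168 m
870–2570 m: 1700 × 0.32 × 0.73×10⁻⁴ = 0.039712 m
Δh = 0.032775 + 0.039168 + 0.039712 = 0.111655 m

about 110 mm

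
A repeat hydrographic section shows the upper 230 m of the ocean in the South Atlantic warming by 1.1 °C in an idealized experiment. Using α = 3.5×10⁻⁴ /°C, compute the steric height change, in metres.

0.0886 m

Δh = αΔT·H = 3.5×10⁻⁴ × 1.1 × 230 = 0.08855 m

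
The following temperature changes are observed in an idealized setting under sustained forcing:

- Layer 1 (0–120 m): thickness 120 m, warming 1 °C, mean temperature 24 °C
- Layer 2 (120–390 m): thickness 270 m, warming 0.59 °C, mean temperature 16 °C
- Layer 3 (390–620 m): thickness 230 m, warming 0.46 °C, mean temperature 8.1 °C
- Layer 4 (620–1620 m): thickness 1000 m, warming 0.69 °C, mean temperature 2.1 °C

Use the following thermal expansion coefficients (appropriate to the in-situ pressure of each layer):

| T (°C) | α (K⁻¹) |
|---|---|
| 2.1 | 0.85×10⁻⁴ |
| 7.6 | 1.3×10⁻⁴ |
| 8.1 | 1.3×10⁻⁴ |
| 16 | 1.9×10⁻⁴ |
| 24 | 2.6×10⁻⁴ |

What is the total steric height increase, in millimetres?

Δh = 134 mm

Layer 1 at 24 °C → α = 2.6×10⁻⁴ K⁻¹
Layer 2 at 16 °C → α = 1.9×10⁻⁴ K⁻¹
Layer 3 at 8.1 °C → α = 1.3×10⁻⁴ K⁻¹
Layer 4 at 2.1 °C → α = 0.85×10⁻⁴ K⁻¹
0–120 m: 120 × 1 × 2.6×10⁻⁴ = 0.03120 m
120–390 m: 0.59 × 270 × 1.9×10⁻⁴ = 0.030267 m
0.46 × 1.3×10⁻⁴ × 230 = 0.013754 m
620–1620 m: 1000 × 0.85×10⁻⁴ × 0.69 = 0.05865 m
Δh = 0.03120 + 0.030267 + 0.013754 + 0.05865 = 0.133871 m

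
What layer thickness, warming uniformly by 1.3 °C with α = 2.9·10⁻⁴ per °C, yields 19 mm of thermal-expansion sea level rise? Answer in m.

H = Δh/(αΔT) = 0.019 / (2.9×10⁻⁴ × 1.3) ≈ 50.40 m

H ≈ 50.4 m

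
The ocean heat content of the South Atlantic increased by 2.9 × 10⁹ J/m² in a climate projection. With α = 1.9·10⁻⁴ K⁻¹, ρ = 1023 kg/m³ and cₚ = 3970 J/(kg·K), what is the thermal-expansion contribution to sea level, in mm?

Δh ≈ 140 mm

Δh = αQ/(ρcₚ) = 1.9×10⁻⁴ × 2.9×10⁹ / (1023 × 3970) ≈ 0.13567 m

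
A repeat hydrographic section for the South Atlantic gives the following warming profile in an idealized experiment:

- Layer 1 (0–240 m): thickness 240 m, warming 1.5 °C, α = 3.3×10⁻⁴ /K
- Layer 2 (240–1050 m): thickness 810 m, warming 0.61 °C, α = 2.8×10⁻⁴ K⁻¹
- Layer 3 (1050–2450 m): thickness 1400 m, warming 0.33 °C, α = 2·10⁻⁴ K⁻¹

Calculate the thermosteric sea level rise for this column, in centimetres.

0–240 m: 240 × 3.3×10⁻⁴ × 1.5 = 0.11880 m
Layer 2: 2.8×10⁻⁴ × 0.61 × 810 = 0.138348 m
Layer 3: 2×10⁻⁴ × 0.33 × 1400 = 0.09240 m
Δh = 0.11880 + 0.138348 + 0.09240 = 0.349548 m

Δh ≈ 35.0 cm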